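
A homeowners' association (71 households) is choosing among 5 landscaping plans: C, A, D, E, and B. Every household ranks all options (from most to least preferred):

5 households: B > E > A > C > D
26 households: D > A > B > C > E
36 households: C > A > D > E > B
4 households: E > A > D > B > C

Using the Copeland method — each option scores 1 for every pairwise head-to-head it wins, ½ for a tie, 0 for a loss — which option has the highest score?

C

C: beats A, D, E, and B → score 4.
A: beats D, E, and B; loses to C → score 3.
D: beats E and B; loses to C and A → score 2.
E: beats B; loses to C, A, and D → score 1.
B: loses to C, A, D, and E → score 0.
C has the best pairwise record.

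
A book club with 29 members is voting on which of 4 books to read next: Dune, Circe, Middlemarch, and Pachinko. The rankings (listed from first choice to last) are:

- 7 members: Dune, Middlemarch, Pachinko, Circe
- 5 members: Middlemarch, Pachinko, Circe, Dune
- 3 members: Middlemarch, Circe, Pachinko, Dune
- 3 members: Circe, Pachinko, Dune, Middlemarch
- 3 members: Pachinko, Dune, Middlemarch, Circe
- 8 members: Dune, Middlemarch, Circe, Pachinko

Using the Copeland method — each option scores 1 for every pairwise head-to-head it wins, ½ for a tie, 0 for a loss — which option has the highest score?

Dune

Dune: beats Circe, Middlemarch, and Pachinko → score 3.
Circe: loses to Dune, Middlemarch, and Pachinko → score 0.
Middlemarch: beats Circe and Pachinko; loses to Dune → score 2.
Pachinko: beats Circe; loses to Dune and Middlemarch → score 1.
Dune has the best pairwise record.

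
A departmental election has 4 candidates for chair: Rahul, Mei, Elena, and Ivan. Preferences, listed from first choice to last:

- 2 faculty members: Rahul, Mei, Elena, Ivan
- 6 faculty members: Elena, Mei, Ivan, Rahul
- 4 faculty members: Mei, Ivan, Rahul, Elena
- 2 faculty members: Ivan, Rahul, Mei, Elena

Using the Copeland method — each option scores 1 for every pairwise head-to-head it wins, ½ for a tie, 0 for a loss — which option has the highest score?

Mei

Rahul: beats Elena; loses to Mei and Ivan → score 1.
Mei: beats Rahul, Elena, and Ivan → score 3.
Elena: beats Ivan; loses to Rahul and Mei → score 1.
Ivan: beats Rahul; loses to Mei and Elena → score 1.
Mei has the best pairwise record.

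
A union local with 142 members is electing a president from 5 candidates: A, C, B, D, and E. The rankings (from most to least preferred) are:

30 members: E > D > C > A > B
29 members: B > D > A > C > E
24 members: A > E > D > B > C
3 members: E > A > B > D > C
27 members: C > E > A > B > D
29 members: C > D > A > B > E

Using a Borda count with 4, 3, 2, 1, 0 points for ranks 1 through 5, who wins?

A: 30·1 + 29·2 + 24·4 + 3·3 + 27·2 + 29·2 = 305
C: 30·2 + 29·1 + 24·0 + 3·0 + 27·4 + 29·4 = 313
B: 30·0 + 29·4 + 24·1 + 3·2 + 27·1 + 29·1 = 202
D: 30·3 + 29·3 + 24·2 + 3·1 + 27·0 + 29·3 = 315
E: 30·4 + 29·0 + 24·3 + 3·4 + 27·3 + 29·0 = 285
D has the highest Borda score (315).

D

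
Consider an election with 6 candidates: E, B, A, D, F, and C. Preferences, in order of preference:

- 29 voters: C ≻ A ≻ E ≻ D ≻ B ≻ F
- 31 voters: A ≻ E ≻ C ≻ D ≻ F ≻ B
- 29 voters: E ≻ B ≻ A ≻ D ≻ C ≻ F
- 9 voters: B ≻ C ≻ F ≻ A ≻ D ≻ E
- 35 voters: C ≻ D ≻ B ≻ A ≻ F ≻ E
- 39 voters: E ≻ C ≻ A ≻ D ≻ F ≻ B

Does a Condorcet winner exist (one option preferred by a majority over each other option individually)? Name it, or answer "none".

Checking pairwise contests:
A beats E 104–68.
E beats B 128–44.
C beats A 112–60.
E beats D 128–44.
E beats F 128–44.
E beats C 99–73.
Every option loses at least one head-to-head, so there is no Condorcet winner.

none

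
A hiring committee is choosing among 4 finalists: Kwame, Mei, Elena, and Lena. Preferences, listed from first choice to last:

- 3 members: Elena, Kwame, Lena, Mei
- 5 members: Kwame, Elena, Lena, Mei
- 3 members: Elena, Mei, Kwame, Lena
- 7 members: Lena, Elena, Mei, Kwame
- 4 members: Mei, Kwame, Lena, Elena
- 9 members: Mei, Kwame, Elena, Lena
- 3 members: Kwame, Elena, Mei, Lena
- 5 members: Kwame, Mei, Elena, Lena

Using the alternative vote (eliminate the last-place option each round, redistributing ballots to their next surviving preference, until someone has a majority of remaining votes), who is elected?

Round 1: Kwame 13, Mei 13, Elena 6, Lena 7. Eliminate Elena.
Round 2: Kwame 16, Mei 16, Lena 7. Eliminate Lena.
Round 3: Kwame 16, Mei 23. Mei has a majority.

Mei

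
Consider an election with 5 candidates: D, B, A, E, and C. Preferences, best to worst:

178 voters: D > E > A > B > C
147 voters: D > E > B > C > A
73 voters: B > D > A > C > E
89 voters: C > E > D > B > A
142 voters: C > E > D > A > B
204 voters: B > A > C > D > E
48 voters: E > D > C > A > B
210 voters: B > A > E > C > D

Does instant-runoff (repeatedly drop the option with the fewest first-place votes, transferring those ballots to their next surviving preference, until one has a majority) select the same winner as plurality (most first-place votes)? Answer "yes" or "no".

no

Instant-runoff — R1 D 325, B 487, A 0, E 48, C 231 (A out); R2 D 325, B 487, E 48, C 231 (E out); R3 D 373, B 487, C 231 (C out); R4 D 604, B 487 (D winner). Winner: D.
Plurality — first-place votes: D 325, B 487, A 0, E 48, C 231. Winner: B.
The two methods disagree.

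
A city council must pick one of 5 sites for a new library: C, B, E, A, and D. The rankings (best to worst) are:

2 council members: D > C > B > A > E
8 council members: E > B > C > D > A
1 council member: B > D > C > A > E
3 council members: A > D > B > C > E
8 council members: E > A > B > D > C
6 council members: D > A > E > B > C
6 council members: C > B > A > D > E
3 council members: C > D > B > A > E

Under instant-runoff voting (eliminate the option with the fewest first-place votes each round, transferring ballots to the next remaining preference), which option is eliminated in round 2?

Round 1: C 9, B 1, E 16, A 3, D 8. Eliminate B.
Round 2: C 9, E 16, A 3, D 9. Eliminate A.

A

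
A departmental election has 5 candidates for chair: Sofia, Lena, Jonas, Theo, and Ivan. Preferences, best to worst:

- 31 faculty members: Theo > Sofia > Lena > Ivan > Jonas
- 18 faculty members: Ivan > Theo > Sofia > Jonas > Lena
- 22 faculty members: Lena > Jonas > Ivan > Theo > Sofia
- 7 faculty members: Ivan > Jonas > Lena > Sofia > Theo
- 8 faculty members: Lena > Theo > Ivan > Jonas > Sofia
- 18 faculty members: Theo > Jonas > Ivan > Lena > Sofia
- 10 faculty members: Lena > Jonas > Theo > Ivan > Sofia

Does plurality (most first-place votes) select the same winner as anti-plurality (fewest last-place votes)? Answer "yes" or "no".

no

Plurality — first-place votes: Sofia 0, Lena 40, Jonas 0, Theo 49, Ivan 25. Winner: Theo.
Anti-plurality — last-place votes: Sofia 58, Lena 18, Jonas 31, Theo 7, Ivan 0. Winner: Ivan.
The two methods disagree.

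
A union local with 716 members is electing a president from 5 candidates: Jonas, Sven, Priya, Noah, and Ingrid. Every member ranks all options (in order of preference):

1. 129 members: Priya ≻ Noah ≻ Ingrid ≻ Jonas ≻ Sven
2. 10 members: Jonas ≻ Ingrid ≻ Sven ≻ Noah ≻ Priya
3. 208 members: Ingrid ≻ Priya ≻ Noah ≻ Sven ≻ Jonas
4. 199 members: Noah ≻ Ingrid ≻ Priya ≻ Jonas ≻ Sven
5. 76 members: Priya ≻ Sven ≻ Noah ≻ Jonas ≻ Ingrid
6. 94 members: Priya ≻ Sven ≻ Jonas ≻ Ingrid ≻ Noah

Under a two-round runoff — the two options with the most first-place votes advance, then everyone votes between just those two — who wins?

Ingrid

Round 1 first-place votes: Jonas 10, Sven 0, Priya 299, Noah 199, Ingrid 208.
Priya and Ingrid advance.
Runoff: Priya is preferred to Ingrid by 299 voters; Ingrid by 417.
Ingrid wins the runoff.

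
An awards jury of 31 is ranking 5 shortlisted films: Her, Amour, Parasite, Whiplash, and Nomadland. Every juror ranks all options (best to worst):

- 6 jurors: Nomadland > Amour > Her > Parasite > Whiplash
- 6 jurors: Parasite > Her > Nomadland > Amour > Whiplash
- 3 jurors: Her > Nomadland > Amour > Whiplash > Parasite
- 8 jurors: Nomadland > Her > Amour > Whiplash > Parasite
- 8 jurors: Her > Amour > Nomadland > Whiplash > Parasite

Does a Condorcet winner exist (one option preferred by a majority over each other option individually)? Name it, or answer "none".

Her

Her vs Amour: 25–6 for Her.
Her vs Parasite: 25–6 for Her.
Her vs Whiplash: 31–0 for Her.
Her vs Nomadland: 17–14 for Her.
Her beats every other option head-to-head.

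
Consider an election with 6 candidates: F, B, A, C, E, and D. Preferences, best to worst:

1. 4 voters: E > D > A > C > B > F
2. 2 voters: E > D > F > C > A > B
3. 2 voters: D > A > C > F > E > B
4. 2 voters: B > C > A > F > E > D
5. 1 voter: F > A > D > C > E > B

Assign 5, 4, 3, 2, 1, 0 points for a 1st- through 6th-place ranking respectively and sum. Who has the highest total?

D

F: 4·0 + 2·3 + 2·2 + 2·2 + 1·5 = 19
B: 4·1 + 2·0 + 2·0 + 2·5 + 1·0 = 14
A: 4·3 + 2·1 + 2·4 + 2·3 + 1·4 = 32
C: 4·2 + 2·2 + 2·3 + 2·4 + 1·2 = 28
E: 4·5 + 2·5 + 2·1 + 2·1 + 1·1 = 35
D: 4·4 + 2·4 + 2·5 + 2·0 + 1·3 = 37
D has the highest Borda score (37).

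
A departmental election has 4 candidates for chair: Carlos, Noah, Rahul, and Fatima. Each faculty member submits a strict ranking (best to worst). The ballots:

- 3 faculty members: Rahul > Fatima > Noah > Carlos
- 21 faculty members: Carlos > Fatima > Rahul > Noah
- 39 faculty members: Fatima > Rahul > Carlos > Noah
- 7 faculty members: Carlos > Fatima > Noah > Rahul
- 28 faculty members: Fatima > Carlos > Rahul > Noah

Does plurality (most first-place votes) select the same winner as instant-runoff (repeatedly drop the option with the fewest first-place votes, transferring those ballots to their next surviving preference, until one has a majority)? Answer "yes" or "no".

yes

Plurality — first-place votes: Carlos 28, Noah 0, Rahul 3, Fatima 67. Winner: Fatima.
Instant-runoff — R1 Carlos 28, Noah 0, Rahul 3, Fatima 67 (Fatima winner). Winner: Fatima.
The two methods agree.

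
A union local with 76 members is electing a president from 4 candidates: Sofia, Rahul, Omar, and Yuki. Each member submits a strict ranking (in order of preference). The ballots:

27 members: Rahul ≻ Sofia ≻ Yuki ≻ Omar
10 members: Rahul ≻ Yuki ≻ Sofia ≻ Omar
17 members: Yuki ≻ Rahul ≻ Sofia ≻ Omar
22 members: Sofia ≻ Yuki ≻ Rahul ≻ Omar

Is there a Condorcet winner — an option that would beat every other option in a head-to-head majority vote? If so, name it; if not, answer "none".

Checking pairwise contests:
Rahul beats Sofia 54–22.
Yuki beats Rahul 39–37.
Sofia beats Omar 76–0.
Sofia beats Yuki 49–27.
Every option loses at least one head-to-head, so there is no Condorcet winner.

none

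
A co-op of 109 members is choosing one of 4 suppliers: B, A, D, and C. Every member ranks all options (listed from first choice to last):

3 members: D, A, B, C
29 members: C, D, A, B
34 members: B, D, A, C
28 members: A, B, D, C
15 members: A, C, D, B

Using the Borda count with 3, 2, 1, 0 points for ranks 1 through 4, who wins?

B: 3·1 + 29·0 + 34·3 + 28·2 + 15·0 = 161
A: 3·2 + 29·1 + 34·1 + 28·3 + 15·3 = 198
D: 3·3 + 29·2 + 34·2 + 28·1 + 15·1 = 178
C: 3·0 + 29·3 + 34·0 + 28·0 + 15·2 = 117
A has the highest Borda score (198).

A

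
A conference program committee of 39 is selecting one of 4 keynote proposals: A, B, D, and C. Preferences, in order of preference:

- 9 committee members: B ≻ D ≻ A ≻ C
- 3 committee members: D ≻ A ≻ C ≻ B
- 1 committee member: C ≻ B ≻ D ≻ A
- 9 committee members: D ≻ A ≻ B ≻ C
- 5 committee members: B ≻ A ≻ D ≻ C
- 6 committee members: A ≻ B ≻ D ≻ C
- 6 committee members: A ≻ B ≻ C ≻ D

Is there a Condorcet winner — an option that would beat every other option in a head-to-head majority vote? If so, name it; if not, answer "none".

Checking pairwise contests:
D beats A 22–17.
A beats B 24–15.
B beats D 27–12.
A beats C 38–1.
Every option loses at least one head-to-head, so there is no Condorcet winner.

none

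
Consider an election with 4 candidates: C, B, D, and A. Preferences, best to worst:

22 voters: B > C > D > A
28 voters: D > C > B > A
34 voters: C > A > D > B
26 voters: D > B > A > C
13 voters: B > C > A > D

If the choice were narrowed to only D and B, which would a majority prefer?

Voters preferring D to B: 88; preferring B to D: 35.
D wins the head-to-head.

D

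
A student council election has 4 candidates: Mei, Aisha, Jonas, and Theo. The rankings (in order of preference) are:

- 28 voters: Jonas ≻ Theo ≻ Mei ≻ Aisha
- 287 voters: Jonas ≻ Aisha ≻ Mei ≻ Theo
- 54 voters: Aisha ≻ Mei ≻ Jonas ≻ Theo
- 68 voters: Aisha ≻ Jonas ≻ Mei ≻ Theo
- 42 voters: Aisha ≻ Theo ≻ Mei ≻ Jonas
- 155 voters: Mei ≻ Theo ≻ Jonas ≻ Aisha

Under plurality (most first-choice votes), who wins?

First-place votes: Mei 155, Aisha 164, Jonas 315, Theo 0.
Jonas has the most first-place votes.

Jonas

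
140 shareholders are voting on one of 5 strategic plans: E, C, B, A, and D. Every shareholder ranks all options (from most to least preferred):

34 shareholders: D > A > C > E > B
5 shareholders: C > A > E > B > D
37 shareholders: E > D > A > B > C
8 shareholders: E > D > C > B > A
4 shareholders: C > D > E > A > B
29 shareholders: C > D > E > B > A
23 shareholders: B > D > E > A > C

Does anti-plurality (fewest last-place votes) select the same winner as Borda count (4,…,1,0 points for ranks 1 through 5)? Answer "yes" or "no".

no

Anti-plurality — last-place votes: E 0, C 60, B 38, A 37, D 5. Winner: E.
Borda — scores: E 336, C 236, B 171, A 218, D 439. Winner: D.
The two methods disagree.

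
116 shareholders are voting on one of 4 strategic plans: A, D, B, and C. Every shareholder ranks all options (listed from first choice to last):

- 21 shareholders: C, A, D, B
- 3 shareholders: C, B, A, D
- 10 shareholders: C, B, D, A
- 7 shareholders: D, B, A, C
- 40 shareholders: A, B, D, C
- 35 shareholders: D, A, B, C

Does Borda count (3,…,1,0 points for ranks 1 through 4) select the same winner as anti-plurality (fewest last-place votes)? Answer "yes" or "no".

Borda — scores: A 242, D 197, B 155, C 102. Winner: A.
Anti-plurality — last-place votes: A 10, D 3, B 21, C 82. Winner: D.
The two methods disagree.

no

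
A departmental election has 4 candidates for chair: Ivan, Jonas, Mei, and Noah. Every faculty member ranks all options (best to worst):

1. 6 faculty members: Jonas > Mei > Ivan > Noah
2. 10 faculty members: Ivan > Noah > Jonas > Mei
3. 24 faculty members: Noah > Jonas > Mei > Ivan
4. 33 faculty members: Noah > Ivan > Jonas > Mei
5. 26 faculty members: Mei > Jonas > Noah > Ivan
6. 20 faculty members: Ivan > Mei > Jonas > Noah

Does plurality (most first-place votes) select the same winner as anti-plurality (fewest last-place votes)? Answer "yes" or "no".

Plurality — first-place votes: Ivan 30, Jonas 6, Mei 26, Noah 57. Winner: Noah.
Anti-plurality — last-place votes: Ivan 50, Jonas 0, Mei 43, Noah 26. Winner: Jonas.
The two methods disagree.

no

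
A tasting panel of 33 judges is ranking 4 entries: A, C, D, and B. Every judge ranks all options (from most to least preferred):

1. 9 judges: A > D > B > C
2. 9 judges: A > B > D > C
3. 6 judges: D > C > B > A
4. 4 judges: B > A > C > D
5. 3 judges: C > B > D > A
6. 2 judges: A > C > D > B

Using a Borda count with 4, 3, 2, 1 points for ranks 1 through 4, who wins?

A

A: 9·4 + 9·4 + 6·1 + 4·3 + 3·1 + 2·4 = 101
C: 9·1 + 9·1 + 6·3 + 4·2 + 3·4 + 2·3 = 62
D: 9·3 + 9·2 + 6·4 + 4·1 + 3·2 + 2·2 = 83
B: 9·2 + 9·3 + 6·2 + 4·4 + 3·3 + 2·1 = 84
A has the highest Borda score (101).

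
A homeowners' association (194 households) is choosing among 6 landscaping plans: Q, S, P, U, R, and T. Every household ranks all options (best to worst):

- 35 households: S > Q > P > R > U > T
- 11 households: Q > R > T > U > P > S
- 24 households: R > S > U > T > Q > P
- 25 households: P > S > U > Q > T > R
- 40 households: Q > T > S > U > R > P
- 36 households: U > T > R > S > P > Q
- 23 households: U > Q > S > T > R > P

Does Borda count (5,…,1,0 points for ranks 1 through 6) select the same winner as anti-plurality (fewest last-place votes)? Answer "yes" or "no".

no

Borda — scores: Q 561, S 632, P 277, U 579, R 405, T 456. Winner: S.
Anti-plurality — last-place votes: Q 36, S 11, P 87, U 0, R 25, T 35. Winner: U.
The two methods disagree.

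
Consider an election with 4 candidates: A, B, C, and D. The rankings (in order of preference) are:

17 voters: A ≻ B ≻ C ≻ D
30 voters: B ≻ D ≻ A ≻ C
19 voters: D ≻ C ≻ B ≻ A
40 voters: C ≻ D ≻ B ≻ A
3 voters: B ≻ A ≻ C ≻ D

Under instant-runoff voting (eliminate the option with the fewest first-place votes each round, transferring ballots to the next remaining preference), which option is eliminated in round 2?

D

Round 1: A 17, B 33, C 40, D 19. Eliminate A.
Round 2: B 50, C 40, D 19. Eliminate D.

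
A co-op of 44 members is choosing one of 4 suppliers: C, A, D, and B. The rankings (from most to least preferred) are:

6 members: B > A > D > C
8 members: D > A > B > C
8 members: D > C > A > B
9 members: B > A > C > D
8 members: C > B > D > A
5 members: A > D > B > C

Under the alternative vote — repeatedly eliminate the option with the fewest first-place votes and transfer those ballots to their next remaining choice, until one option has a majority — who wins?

Round 1: C 8, A 5, D 16, B 15. Eliminate A.
Round 2: C 8, D 21, B 15. Eliminate C.
Round 3: D 21, B 23. B has a majority.

B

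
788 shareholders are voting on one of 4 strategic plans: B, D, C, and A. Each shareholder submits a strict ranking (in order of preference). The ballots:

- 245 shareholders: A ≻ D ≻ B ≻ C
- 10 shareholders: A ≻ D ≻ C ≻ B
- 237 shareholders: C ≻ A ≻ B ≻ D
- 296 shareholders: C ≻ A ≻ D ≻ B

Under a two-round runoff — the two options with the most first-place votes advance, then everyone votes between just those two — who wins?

Round 1 first-place votes: B 0, D 0, C 533, A 255.
C and A advance.
Runoff: C is preferred to A by 533 voters; A by 255.
C wins the runoff.

C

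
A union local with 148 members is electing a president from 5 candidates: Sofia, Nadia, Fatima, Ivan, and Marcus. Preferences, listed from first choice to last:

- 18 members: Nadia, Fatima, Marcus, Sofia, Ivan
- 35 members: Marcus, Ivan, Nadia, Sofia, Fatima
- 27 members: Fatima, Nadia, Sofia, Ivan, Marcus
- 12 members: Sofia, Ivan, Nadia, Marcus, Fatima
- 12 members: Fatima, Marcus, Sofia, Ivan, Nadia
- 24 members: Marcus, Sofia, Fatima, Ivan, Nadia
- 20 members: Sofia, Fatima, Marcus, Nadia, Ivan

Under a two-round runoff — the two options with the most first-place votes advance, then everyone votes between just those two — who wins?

Fatima

Round 1 first-place votes: Sofia 32, Nadia 18, Fatima 39, Ivan 0, Marcus 59.
Marcus and Fatima advance.
Runoff: Marcus is preferred to Fatima by 71 voters; Fatima by 77.
Fatima wins the runoff.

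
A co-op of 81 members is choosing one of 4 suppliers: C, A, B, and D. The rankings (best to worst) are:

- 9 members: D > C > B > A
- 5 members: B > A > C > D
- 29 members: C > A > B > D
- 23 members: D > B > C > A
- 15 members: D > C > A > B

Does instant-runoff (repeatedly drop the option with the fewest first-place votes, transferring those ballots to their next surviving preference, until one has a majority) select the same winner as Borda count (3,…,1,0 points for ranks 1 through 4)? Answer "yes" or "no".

Instant-runoff — R1 C 29, A 0, B 5, D 47 (D winner). Winner: D.
Borda — scores: C 163, A 83, B 99, D 141. Winner: C.
The two methods disagree.

no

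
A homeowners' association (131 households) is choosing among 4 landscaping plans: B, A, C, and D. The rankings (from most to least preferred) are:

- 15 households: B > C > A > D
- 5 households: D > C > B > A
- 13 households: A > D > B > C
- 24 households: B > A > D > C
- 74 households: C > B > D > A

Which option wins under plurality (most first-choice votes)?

C

First-place votes: B 39, A 13, C 74, D 5.
C has the most first-place votes.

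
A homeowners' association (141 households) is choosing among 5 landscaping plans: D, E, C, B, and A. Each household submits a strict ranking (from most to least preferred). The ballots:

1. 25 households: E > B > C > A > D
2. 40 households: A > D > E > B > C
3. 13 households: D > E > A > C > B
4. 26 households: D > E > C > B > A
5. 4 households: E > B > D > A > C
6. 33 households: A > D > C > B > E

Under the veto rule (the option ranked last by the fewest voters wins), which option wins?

B

Last-place votes: D 25, E 33, C 44, B 13, A 26.
B is ranked last by the fewest voters, so B wins.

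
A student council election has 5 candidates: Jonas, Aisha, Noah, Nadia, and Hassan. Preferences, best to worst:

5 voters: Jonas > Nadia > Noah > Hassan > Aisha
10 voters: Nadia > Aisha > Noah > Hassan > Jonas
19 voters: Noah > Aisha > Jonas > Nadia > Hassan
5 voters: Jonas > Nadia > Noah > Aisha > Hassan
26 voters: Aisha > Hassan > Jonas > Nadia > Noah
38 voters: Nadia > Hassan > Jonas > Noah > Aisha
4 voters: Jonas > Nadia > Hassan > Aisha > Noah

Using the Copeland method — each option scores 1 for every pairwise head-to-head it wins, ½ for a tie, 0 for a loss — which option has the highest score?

Nadia

Jonas: beats Noah and Nadia; loses to Aisha and Hassan → score 2.
Aisha: beats Jonas and Hassan; loses to Noah and Nadia → score 2.
Noah: beats Aisha; loses to Jonas, Nadia, and Hassan → score 1.
Nadia: beats Aisha, Noah, and Hassan; loses to Jonas → score 3.
Hassan: beats Jonas and Noah; loses to Aisha and Nadia → score 2.
Nadia has the best pairwise record.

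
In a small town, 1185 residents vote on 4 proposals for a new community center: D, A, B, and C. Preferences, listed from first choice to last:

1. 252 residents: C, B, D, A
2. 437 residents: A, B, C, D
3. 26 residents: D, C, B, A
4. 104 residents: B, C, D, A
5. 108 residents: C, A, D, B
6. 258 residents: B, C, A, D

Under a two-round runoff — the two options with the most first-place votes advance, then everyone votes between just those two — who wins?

B

Round 1 first-place votes: D 26, A 437, B 362, C 360.
A and B advance.
Runoff: A is preferred to B by 545 voters; B by 640.
B wins the runoff.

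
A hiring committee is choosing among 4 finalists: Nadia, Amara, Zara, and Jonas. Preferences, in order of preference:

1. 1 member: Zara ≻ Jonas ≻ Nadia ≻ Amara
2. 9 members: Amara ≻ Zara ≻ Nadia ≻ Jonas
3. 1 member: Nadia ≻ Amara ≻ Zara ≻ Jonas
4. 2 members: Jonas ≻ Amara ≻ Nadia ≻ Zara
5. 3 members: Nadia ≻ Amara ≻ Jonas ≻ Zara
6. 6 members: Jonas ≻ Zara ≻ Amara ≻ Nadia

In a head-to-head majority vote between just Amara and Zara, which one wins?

Amara

Voters preferring Amara to Zara: 15; preferring Zara to Amara: 7.
Amara wins the head-to-head.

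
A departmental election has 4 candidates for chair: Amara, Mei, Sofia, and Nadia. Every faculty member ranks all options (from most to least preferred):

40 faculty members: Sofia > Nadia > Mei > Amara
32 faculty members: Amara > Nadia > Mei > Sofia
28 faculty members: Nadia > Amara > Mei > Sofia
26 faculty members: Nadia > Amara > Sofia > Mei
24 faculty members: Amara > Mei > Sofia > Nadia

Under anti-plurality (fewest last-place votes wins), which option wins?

Nadia

Last-place votes: Amara 40, Mei 26, Sofia 60, Nadia 24.
Nadia is ranked last by the fewest voters, so Nadia wins.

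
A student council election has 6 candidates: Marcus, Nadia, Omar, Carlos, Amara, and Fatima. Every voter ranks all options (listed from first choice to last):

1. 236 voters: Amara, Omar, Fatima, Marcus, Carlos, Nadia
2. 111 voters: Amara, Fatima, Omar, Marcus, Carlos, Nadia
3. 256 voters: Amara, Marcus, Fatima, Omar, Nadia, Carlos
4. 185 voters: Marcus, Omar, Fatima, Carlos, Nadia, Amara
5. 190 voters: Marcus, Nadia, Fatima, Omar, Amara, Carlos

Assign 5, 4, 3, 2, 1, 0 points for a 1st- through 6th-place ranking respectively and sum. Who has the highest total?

Marcus: 236·2 + 111·2 + 256·4 + 185·5 + 190·5 = 3593
Nadia: 236·0 + 111·0 + 256·1 + 185·1 + 190·4 = 1201
Omar: 236·4 + 111·3 + 256·2 + 185·4 + 190·2 = 2909
Carlos: 236·1 + 111·1 + 256·0 + 185·2 + 190·0 = 717
Amara: 236·5 + 111·5 + 256·5 + 185·0 + 190·1 = 3205
Fatima: 236·3 + 111·4 + 256·3 + 185·3 + 190·3 = 3045
Marcus has the highest Borda score (3593).

Marcus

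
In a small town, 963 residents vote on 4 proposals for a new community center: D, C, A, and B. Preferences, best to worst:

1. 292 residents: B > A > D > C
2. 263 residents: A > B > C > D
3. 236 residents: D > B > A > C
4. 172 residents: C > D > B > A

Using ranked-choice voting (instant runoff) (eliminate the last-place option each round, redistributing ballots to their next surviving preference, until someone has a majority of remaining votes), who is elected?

Round 1: D 236, C 172, A 263, B 292. Eliminate C.
Round 2: D 408, A 263, B 292. Eliminate A.
Round 3: D 408, B 555. B has a majority.

B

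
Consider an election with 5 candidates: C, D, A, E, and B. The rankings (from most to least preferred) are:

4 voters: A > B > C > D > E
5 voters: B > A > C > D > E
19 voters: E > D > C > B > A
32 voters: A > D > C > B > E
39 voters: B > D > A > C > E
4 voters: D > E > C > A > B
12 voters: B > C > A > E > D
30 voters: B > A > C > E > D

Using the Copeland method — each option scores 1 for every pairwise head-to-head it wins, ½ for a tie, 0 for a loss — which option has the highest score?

B

C: beats E; loses to D, A, and B → score 1.
D: beats C and E; loses to A and B → score 2.
A: beats C, D, and E; loses to B → score 3.
E: loses to C, D, A, and B → score 0.
B: beats C, D, A, and E → score 4.
B has the best pairwise record.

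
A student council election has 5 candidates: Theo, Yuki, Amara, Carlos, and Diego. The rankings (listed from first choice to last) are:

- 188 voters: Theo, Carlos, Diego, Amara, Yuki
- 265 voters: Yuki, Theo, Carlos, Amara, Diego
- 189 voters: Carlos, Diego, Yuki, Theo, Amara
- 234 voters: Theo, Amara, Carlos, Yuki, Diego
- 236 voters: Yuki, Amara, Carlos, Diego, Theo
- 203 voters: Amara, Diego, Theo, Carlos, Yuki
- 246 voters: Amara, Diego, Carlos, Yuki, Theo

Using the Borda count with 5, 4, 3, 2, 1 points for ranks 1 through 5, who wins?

Amara

Theo: 188·5 + 265·4 + 189·2 + 234·5 + 236·1 + 203·3 + 246·1 = 4639
Yuki: 188·1 + 265·5 + 189·3 + 234·2 + 236·5 + 203·1 + 246·2 = 4423
Amara: 188·2 + 265·2 + 189·1 + 234·4 + 236·4 + 203·5 + 246·5 = 5220
Carlos: 188·4 + 265·3 + 189·5 + 234·3 + 236·3 + 203·2 + 246·3 = 5046
Diego: 188·3 + 265·1 + 189·4 + 234·1 + 236·2 + 203·4 + 246·4 = 4087
Amara has the highest Borda score (5220).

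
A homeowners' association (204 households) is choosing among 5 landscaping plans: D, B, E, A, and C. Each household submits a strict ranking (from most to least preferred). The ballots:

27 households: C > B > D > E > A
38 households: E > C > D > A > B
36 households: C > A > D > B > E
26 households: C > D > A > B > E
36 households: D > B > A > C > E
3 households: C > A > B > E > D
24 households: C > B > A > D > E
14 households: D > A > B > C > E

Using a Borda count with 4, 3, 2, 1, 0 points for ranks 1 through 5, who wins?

C

D: 27·2 + 38·2 + 36·2 + 26·3 + 36·4 + 3·0 + 24·1 + 14·4 = 504
B: 27·3 + 38·0 + 36·1 + 26·1 + 36·3 + 3·2 + 24·3 + 14·2 = 357
E: 27·1 + 38·4 + 36·0 + 26·0 + 36·0 + 3·1 + 24·0 + 14·0 = 182
A: 27·0 + 38·1 + 36·3 + 26·2 + 36·2 + 3·3 + 24·2 + 14·3 = 369
C: 27·4 + 38·3 + 36·4 + 26·4 + 36·1 + 3·4 + 24·4 + 14·1 = 628
C has the highest Borda score (628).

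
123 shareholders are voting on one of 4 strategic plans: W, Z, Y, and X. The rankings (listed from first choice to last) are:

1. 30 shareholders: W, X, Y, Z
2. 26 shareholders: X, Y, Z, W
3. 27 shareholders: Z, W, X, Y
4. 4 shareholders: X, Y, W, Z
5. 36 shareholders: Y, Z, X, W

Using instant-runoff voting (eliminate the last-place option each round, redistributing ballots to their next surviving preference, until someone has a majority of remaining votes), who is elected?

Y

Round 1: W 30, Z 27, Y 36, X 30. Eliminate Z.
Round 2: W 57, Y 36, X 30. Eliminate X.
Round 3: W 57, Y 66. Y has a majority.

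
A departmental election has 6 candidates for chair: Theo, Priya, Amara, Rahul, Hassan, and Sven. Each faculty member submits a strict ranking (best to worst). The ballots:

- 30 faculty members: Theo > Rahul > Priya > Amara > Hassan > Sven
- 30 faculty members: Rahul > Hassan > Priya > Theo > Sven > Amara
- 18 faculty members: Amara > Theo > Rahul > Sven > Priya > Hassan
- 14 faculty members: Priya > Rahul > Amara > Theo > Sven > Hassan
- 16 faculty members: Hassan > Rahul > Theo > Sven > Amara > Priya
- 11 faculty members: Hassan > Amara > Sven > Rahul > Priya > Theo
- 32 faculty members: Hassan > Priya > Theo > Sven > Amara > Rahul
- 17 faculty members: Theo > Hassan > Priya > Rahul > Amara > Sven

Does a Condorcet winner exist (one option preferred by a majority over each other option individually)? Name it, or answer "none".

none

Checking pairwise contests:
Priya beats Theo 87–81.
Rahul beats Priya 105–63.
Theo beats Amara 125–43.
Theo beats Rahul 97–71.
Rahul beats Hassan 92–76.
Theo beats Sven 157–11.
Every option loses at least one head-to-head, so there is no Condorcet winner.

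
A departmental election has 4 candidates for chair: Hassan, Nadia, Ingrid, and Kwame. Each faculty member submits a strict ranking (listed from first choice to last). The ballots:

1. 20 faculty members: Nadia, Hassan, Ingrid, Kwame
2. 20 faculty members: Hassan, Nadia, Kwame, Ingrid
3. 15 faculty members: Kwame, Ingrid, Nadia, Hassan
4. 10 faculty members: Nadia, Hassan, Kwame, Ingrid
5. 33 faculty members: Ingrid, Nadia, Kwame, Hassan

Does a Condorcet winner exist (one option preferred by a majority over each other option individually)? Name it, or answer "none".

Nadia

Nadia vs Hassan: 78–20 for Nadia.
Nadia vs Ingrid: 50–48 for Nadia.
Nadia vs Kwame: 83–15 for Nadia.
Nadia beats every other option head-to-head.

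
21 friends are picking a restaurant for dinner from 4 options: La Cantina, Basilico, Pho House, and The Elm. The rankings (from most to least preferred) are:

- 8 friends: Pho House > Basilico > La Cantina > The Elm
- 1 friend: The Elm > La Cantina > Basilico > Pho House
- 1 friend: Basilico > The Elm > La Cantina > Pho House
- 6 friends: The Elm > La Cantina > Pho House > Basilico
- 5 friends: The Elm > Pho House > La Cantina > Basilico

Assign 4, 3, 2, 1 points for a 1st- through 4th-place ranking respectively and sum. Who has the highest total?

La Cantina: 8·2 + 1·3 + 1·2 + 6·3 + 5·2 = 49
Basilico: 8·3 + 1·2 + 1·4 + 6·1 + 5·1 = 41
Pho House: 8·4 + 1·1 + 1·1 + 6·2 + 5·3 = 61
The Elm: 8·1 + 1·4 + 1·3 + 6·4 + 5·4 = 59
Pho House has the highest Borda score (61).

Pho House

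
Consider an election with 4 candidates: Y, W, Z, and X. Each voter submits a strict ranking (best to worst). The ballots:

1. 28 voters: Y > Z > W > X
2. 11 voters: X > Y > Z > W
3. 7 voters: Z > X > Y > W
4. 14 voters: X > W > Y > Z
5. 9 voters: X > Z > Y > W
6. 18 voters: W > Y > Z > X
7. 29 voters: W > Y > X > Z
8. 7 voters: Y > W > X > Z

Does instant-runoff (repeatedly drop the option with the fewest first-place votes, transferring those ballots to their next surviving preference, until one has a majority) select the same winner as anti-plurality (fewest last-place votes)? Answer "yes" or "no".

Instant-runoff — R1 Y 35, W 47, Z 7, X 34 (Z out); R2 Y 35, W 47, X 41 (Y out); R3 W 82, X 41 (W winner). Winner: W.
Anti-plurality — last-place votes: Y 0, W 27, Z 50, X 46. Winner: Y.
The two methods disagree.

no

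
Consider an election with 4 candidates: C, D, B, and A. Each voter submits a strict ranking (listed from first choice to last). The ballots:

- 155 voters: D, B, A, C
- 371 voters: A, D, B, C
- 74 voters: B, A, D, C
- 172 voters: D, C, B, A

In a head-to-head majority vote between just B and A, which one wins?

B

Voters preferring B to A: 401; preferring A to B: 371.
B wins the head-to-head.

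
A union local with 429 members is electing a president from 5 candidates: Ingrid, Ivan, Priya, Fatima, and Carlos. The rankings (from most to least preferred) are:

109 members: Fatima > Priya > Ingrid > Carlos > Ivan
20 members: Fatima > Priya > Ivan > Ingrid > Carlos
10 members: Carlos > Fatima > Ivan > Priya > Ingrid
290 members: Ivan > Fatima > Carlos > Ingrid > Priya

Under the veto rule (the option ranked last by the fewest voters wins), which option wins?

Last-place votes: Ingrid 10, Ivan 109, Priya 290, Fatima 0, Carlos 20.
Fatima is ranked last by the fewest voters, so Fatima wins.

Fatima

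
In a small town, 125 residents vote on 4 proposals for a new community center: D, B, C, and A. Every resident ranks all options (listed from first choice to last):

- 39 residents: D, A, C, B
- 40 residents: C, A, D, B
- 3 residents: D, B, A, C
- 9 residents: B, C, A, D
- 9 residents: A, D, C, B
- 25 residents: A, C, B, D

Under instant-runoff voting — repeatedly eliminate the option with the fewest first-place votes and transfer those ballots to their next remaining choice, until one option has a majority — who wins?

Round 1: D 42, B 9, C 40, A 34. Eliminate B.
Round 2: D 42, C 49, A 34. Eliminate A.
Round 3: D 51, C 74. C has a majority.

C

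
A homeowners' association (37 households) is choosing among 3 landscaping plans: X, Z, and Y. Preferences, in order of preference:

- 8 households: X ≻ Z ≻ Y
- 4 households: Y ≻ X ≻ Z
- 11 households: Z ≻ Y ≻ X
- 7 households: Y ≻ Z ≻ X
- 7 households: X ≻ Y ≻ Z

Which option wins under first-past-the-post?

X

First-place votes: X 15, Z 11, Y 11.
X has the most first-place votes.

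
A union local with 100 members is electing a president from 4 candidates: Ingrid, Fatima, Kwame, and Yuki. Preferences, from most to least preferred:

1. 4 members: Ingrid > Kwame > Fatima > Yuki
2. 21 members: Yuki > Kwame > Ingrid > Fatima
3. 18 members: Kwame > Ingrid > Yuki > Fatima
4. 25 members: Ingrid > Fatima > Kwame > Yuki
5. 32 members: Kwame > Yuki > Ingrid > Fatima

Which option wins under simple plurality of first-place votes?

First-place votes: Ingrid 29, Fatima 0, Kwame 50, Yuki 21.
Kwame has the most first-place votes.

Kwame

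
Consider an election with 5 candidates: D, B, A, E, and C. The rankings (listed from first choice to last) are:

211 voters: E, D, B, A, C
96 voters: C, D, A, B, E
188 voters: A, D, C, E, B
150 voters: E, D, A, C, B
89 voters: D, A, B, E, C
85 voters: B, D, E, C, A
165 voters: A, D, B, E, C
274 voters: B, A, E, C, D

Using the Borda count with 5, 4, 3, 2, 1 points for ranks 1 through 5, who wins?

D: 211·4 + 96·4 + 188·4 + 150·4 + 89·5 + 85·4 + 165·4 + 274·1 = 4299
B: 211·3 + 96·2 + 188·1 + 150·1 + 89·3 + 85·5 + 165·3 + 274·5 = 3720
A: 211·2 + 96·3 + 188·5 + 150·3 + 89·4 + 85·1 + 165·5 + 274·4 = 4462
E: 211·5 + 96·1 + 188·2 + 150·5 + 89·2 + 85·3 + 165·2 + 274·3 = 3862
C: 211·1 + 96·5 + 188·3 + 150·2 + 89·1 + 85·2 + 165·1 + 274·2 = 2527
A has the highest Borda score (4462).

A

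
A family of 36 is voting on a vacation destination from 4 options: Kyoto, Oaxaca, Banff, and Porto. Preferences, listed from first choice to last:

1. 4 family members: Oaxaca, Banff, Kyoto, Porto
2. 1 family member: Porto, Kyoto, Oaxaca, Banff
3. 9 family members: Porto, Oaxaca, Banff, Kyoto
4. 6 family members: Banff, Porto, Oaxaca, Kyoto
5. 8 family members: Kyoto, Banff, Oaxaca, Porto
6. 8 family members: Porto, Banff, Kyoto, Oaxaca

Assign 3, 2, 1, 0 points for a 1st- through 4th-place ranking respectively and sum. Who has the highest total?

Banff

Kyoto: 4·1 + 1·2 + 9·0 + 6·0 + 8·3 + 8·1 = 38
Oaxaca: 4·3 + 1·1 + 9·2 + 6·1 + 8·1 + 8·0 = 45
Banff: 4·2 + 1·0 + 9·1 + 6·3 + 8·2 + 8·2 = 67
Porto: 4·0 + 1·3 + 9·3 + 6·2 + 8·0 + 8·3 = 66
Banff has the highest Borda score (67).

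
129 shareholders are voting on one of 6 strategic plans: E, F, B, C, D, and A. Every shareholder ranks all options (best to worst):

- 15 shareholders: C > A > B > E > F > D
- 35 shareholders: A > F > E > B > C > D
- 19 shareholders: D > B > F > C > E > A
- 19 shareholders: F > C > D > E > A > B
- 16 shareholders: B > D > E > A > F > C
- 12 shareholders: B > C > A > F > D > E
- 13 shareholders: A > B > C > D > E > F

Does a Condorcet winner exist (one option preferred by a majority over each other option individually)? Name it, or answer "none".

none

Checking pairwise contests:
F beats E 85–44.
B beats F 75–54.
A beats B 82–47.
F beats C 89–40.
F beats D 81–48.
C beats A 65–64.
Every option loses at least one head-to-head, so there is no Condorcet winner.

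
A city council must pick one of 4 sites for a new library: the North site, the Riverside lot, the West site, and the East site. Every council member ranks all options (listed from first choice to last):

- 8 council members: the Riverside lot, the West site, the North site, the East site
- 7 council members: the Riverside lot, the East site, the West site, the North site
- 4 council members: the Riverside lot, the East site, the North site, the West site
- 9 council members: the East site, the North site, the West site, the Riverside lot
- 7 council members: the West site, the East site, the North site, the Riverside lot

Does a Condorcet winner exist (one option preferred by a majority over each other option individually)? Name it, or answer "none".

the Riverside lot vs the North site: 19–16 for the Riverside lot.
the Riverside lot vs the West site: 19–16 for the Riverside lot.
the Riverside lot vs the East site: 19–16 for the Riverside lot.
the Riverside lot beats every other option head-to-head.

the Riverside lot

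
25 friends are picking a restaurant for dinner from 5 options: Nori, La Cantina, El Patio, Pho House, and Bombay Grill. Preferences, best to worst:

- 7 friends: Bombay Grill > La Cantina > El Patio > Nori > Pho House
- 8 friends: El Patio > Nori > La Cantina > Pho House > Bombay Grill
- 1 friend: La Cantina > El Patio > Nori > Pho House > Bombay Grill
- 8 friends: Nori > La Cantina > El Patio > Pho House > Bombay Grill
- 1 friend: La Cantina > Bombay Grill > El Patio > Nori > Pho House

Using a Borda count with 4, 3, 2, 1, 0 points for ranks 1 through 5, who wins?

Nori: 7·1 + 8·3 + 1·2 + 8·4 + 1·1 = 66
La Cantina: 7·3 + 8·2 + 1·4 + 8·3 + 1·4 = 69
El Patio: 7·2 + 8·4 + 1·3 + 8·2 + 1·2 = 67
Pho House: 7·0 + 8·1 + 1·1 + 8·1 + 1·0 = 17
Bombay Grill: 7·4 + 8·0 + 1·0 + 8·0 + 1·3 = 31
La Cantina has the highest Borda score (69).

La Cantina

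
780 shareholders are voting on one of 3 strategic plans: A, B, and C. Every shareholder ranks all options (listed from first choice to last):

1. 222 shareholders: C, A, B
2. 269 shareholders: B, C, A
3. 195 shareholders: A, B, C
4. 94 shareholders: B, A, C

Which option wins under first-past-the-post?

B

First-place votes: A 195, B 363, C 222.
B has the most first-place votes.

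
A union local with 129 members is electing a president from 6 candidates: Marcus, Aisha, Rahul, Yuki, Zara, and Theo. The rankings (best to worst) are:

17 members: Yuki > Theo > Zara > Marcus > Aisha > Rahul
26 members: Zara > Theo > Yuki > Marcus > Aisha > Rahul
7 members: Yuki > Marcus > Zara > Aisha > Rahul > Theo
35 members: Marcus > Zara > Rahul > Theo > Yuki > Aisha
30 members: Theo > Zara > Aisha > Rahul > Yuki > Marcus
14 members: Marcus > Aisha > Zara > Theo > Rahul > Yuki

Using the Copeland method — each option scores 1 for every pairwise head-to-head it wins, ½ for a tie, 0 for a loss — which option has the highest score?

Zara

Marcus: beats Aisha and Rahul; loses to Yuki, Zara, and Theo → score 2.
Aisha: beats Rahul; loses to Marcus, Yuki, Zara, and Theo → score 1.
Rahul: beats Yuki; loses to Marcus, Aisha, Zara, and Theo → score 1.
Yuki: beats Marcus and Aisha; loses to Rahul, Zara, and Theo → score 2.
Zara: beats Marcus, Aisha, Rahul, Yuki, and Theo → score 5.
Theo: beats Marcus, Aisha, Rahul, and Yuki; loses to Zara → score 4.
Zara has the best pairwise record.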